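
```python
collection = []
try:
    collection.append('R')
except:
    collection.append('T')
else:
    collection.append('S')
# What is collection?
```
['R', 'S']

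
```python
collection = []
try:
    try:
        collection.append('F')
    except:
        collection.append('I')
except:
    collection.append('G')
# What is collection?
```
['F']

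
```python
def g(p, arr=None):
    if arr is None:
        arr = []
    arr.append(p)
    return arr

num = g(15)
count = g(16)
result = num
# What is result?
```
[15]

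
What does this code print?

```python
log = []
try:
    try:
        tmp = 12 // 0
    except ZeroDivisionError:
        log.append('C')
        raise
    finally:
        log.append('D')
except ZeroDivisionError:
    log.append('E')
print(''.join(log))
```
CDE

finally runs before re-raised exception propagates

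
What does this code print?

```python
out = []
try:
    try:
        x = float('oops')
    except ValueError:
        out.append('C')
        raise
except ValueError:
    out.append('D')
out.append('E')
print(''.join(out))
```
CDE

raise without argument re-raises current exception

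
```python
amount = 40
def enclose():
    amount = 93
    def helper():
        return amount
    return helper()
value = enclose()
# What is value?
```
93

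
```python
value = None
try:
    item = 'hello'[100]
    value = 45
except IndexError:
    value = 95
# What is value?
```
95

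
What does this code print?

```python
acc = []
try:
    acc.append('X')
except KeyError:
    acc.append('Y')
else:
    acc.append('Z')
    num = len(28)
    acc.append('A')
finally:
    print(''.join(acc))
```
XZ

Try succeeds, else appends 'Z', TypeError in else is uncaught, finally prints before exception propagates ('A' never appended)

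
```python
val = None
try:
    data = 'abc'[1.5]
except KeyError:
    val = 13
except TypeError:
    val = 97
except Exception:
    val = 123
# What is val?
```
97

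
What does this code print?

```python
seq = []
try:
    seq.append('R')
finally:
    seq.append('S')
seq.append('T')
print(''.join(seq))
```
RST

try/finally without except, no exception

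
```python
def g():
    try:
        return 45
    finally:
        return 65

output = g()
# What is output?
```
65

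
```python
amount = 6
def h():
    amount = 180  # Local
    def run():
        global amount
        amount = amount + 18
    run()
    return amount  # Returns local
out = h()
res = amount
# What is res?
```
24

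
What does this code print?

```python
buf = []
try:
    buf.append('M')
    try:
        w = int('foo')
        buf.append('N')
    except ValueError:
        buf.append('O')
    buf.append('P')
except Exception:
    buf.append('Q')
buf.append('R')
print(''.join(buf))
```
MOPR

Inner exception caught by inner handler, outer continues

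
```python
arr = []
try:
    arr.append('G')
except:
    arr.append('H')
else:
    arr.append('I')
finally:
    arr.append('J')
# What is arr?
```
['G', 'I', 'J']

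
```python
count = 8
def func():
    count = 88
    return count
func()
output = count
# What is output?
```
8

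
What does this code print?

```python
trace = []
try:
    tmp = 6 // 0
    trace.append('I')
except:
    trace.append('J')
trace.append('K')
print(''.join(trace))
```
JK

Exception raised in try, caught by bare except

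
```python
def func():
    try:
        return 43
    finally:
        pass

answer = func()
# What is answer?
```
43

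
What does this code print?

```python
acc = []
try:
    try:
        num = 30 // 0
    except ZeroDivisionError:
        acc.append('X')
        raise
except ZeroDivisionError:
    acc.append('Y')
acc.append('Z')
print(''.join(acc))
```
XYZ

raise without argument re-raises current exception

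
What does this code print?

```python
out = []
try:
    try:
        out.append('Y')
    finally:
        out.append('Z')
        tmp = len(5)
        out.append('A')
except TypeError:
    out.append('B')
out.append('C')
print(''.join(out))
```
YZBC

Exception in inner finally caught by outer except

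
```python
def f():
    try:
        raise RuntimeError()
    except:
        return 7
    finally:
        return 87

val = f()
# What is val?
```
87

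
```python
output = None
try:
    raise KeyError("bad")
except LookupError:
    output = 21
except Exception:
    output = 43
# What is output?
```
21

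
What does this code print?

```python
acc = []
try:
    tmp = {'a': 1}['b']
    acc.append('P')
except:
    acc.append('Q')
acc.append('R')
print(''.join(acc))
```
QR

Exception raised in try, caught by bare except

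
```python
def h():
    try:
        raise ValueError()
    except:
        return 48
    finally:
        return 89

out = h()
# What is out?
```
89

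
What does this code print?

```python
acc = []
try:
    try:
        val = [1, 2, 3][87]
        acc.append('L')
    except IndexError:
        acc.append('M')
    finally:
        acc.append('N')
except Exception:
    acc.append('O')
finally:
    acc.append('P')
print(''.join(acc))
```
MNP

Both finally blocks run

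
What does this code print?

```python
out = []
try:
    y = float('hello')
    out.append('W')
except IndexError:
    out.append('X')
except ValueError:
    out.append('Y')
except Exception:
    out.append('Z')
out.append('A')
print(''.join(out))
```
YA

ValueError matches before generic Exception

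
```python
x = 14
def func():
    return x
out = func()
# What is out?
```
14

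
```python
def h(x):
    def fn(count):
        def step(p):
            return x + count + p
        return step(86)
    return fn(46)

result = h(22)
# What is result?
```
154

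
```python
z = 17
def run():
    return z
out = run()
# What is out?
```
17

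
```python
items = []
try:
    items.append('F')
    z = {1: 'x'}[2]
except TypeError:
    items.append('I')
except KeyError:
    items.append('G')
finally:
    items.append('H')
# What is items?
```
['F', 'G', 'H']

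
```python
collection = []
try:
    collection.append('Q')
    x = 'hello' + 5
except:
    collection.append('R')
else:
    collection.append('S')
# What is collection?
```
['Q', 'R']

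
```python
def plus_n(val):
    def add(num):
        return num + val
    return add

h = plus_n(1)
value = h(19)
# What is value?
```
20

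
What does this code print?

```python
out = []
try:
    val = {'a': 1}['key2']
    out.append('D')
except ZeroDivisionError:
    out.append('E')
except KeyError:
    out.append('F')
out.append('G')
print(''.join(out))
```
FG

KeyError is caught by its specific handler, not ZeroDivisionError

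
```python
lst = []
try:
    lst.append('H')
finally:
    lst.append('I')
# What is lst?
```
['H', 'I']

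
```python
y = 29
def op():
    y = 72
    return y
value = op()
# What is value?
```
72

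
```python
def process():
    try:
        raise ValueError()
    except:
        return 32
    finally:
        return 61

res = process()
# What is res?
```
61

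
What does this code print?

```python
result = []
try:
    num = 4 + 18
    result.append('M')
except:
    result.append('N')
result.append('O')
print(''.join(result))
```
MO

No exception, try block completes normally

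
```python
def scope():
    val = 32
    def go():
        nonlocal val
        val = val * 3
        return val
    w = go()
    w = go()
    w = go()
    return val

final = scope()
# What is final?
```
864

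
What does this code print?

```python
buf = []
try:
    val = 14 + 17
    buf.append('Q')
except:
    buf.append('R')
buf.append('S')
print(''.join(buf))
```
QS

No exception, try block completes normally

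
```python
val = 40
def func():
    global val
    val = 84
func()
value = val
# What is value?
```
84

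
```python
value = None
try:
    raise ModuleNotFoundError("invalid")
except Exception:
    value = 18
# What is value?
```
18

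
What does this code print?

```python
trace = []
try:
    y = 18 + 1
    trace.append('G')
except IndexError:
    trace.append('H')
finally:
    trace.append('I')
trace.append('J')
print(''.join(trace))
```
GIJ

finally runs after normal execution too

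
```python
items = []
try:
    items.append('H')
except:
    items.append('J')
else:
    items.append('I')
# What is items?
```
['H', 'I']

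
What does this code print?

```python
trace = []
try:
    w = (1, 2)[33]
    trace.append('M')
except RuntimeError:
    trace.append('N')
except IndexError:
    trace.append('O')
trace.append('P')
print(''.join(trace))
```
OP

IndexError is caught by its specific handler, not RuntimeError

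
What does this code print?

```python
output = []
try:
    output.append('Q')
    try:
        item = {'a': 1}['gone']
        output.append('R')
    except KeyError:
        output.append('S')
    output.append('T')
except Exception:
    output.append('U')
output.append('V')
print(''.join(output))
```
QSTV

Inner exception caught by inner handler, outer continues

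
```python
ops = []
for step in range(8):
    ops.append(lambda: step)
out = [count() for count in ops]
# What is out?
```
[7, 7, 7, 7, 7, 7, 7, 7]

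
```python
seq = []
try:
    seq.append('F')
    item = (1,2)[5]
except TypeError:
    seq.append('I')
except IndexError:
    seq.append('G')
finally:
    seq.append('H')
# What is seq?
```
['F', 'G', 'H']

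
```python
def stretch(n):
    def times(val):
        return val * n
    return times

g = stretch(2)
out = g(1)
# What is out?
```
2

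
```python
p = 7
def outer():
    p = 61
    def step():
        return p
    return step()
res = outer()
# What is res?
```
61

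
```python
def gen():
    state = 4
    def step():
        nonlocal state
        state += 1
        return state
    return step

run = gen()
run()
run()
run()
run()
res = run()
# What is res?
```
9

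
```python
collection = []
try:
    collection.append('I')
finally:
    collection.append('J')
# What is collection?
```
['I', 'J']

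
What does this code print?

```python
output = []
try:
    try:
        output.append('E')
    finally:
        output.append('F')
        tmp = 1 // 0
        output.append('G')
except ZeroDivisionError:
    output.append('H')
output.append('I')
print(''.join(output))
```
EFHI

Exception in inner finally caught by outer except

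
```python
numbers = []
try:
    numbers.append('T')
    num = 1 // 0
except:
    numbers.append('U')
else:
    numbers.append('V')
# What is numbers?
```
['T', 'U']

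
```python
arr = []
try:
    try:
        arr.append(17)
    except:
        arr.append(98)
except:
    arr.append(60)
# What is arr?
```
[17]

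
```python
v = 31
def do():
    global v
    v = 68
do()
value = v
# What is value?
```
68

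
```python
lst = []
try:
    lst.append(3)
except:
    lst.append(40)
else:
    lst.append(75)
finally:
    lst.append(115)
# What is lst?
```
[3, 75, 115]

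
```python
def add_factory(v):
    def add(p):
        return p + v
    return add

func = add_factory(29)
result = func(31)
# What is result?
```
60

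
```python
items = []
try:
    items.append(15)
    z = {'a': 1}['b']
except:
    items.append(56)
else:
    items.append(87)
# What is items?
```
[15, 56]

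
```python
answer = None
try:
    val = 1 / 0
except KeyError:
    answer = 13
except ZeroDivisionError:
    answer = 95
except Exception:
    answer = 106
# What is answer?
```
95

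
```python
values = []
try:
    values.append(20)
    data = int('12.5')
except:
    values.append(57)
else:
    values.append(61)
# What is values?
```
[20, 57]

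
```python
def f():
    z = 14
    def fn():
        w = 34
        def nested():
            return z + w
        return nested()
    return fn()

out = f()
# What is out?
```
48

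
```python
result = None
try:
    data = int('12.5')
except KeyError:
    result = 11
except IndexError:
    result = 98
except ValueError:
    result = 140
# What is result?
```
140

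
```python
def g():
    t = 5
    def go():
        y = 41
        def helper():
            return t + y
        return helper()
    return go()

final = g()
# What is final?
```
46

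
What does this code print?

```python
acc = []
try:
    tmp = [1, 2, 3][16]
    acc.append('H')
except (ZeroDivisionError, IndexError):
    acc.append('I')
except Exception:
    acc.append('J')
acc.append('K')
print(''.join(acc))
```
IK

IndexError matches tuple containing it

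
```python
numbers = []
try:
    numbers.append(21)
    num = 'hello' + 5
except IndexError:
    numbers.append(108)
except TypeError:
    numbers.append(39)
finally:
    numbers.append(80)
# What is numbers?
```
[21, 39, 80]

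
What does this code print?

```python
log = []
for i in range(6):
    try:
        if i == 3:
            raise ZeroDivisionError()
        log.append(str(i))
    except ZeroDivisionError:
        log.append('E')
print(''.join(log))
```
012E45

Exception on i=3 caught, loop continues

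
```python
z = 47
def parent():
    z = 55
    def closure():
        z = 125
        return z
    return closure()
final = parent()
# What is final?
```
125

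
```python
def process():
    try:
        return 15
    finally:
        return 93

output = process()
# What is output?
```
93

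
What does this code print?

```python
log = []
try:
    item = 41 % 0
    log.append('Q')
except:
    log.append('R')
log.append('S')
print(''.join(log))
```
RS

Exception raised in try, caught by bare except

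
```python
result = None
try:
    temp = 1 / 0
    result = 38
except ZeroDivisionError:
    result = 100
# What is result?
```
100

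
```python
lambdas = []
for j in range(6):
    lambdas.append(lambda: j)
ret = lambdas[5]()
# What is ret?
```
5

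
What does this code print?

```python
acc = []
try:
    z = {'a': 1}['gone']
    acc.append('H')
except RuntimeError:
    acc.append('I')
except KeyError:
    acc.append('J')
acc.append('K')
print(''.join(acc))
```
JK

KeyError is caught by its specific handler, not RuntimeError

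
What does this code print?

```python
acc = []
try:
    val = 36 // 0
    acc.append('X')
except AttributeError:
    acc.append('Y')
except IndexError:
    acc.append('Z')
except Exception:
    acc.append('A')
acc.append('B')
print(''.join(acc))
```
AB

ZeroDivisionError not specifically caught, falls to Exception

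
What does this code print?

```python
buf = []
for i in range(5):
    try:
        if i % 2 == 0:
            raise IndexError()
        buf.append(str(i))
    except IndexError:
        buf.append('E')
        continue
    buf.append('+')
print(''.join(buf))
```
E1+E3+E

continue in except skips rest of loop body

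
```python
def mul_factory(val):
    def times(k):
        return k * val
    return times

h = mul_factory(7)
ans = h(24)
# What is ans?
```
168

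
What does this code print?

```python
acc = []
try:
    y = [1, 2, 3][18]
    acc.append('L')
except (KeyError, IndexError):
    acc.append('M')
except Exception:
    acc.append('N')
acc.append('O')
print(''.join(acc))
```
MO

IndexError matches tuple containing it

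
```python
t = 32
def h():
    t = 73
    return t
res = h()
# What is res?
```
73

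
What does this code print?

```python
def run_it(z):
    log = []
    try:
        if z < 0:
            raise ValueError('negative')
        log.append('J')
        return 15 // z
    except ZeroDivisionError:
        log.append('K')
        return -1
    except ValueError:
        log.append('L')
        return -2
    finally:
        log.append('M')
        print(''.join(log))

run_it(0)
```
JKM

z=0 causes ZeroDivisionError, caught, finally prints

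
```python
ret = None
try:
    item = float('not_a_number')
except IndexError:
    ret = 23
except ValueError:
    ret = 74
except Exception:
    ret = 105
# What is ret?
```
74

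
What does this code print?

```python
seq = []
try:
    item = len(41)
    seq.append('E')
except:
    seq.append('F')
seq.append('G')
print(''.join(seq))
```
FG

Exception raised in try, caught by bare except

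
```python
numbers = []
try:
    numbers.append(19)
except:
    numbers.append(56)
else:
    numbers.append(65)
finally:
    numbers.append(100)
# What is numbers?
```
[19, 65, 100]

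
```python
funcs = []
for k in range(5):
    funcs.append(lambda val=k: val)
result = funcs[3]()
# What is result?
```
3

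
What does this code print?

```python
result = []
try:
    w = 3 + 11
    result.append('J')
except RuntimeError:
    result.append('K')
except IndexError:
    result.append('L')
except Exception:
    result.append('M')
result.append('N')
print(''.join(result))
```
JN

No exception, try block completes normally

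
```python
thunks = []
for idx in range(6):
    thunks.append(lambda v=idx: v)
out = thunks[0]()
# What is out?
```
0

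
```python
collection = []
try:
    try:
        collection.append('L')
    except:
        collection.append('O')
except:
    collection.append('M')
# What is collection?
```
['L']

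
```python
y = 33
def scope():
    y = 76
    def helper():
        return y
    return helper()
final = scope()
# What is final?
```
76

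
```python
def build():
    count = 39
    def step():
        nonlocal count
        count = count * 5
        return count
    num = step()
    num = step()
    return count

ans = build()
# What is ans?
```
975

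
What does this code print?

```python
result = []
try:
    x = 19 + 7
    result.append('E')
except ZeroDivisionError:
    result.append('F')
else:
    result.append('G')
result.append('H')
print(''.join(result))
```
EGH

else block runs when no exception occurs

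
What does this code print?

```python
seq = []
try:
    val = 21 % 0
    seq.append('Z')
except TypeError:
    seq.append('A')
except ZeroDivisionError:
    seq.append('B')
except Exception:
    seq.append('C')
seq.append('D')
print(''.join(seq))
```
BD

ZeroDivisionError matches before generic Exception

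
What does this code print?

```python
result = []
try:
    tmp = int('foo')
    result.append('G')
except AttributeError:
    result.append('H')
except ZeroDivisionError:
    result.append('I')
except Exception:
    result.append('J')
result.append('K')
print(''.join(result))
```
JK

ValueError not specifically caught, falls to Exception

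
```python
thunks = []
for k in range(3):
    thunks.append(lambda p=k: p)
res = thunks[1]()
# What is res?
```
1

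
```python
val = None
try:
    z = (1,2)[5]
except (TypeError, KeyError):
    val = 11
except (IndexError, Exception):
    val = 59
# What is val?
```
59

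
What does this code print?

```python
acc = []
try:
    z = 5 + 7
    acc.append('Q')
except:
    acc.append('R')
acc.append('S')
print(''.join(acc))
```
QS

No exception, try block completes normally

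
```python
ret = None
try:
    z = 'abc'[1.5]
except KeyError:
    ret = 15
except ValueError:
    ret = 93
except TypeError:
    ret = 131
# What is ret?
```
131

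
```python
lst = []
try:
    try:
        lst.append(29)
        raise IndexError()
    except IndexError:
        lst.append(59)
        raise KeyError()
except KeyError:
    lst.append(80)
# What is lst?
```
[29, 59, 80]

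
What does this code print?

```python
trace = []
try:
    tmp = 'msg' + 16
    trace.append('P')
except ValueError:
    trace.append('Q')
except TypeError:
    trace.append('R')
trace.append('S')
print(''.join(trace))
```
RS

TypeError is caught by its specific handler, not ValueError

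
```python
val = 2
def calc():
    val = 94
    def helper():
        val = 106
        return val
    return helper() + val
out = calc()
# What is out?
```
200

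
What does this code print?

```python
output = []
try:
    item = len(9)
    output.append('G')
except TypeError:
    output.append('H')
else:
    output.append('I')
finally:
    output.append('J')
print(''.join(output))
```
HJ

Exception: except runs, else skipped, finally runs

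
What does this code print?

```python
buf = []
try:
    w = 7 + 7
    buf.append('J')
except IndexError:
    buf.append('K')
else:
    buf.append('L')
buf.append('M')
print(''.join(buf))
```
JLM

else block runs when no exception occurs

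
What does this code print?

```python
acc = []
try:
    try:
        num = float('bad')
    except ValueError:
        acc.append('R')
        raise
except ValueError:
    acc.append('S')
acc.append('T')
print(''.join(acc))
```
RST

raise without argument re-raises current exception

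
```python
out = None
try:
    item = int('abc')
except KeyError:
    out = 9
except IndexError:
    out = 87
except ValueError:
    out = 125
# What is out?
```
125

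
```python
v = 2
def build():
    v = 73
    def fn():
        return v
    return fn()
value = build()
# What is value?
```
73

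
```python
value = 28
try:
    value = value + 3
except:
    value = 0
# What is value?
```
31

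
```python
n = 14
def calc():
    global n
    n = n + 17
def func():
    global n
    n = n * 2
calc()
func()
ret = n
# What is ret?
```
62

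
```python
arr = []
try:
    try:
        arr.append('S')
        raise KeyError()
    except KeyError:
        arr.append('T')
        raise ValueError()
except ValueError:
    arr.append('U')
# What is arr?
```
['S', 'T', 'U']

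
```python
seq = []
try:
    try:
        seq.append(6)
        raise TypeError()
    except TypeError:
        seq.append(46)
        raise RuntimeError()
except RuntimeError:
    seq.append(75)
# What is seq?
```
[6, 46, 75]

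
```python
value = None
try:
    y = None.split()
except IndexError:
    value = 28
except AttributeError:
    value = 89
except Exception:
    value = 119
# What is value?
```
89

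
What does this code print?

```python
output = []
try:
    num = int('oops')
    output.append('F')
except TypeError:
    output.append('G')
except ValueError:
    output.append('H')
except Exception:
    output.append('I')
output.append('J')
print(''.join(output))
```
HJ

ValueError matches before generic Exception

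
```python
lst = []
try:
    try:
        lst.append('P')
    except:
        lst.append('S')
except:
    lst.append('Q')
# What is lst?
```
['P']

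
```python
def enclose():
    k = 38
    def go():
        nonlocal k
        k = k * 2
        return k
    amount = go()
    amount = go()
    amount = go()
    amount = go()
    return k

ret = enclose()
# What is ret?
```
608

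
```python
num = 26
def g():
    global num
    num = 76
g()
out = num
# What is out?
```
76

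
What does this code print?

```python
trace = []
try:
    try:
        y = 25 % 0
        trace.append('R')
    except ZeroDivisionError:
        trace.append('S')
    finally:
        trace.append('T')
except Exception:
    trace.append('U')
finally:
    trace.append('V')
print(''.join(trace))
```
STV

Both finally blocks run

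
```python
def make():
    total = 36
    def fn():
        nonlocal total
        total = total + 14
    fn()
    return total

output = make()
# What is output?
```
50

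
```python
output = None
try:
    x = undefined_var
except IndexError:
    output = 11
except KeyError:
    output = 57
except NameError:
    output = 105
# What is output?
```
105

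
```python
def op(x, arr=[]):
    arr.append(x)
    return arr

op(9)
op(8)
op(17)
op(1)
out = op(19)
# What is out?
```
[9, 8, 17, 1, 19]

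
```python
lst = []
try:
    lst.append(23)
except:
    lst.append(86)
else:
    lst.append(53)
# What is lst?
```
[23, 53]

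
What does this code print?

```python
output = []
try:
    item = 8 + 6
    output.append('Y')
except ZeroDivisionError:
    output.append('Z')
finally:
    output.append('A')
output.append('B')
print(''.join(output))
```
YAB

finally runs after normal execution too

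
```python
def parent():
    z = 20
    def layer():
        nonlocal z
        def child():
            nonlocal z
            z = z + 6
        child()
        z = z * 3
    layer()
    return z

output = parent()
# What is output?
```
78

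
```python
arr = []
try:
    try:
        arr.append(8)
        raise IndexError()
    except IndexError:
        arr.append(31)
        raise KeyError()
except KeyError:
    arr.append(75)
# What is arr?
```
[8, 31, 75]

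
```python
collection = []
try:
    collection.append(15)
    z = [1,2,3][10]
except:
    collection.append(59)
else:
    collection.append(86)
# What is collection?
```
[15, 59]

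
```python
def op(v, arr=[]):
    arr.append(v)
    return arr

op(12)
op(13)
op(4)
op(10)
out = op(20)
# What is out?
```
[12, 13, 4, 10, 20]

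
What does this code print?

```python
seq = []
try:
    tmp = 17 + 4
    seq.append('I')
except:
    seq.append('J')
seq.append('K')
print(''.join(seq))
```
IK

No exception, try block completes normally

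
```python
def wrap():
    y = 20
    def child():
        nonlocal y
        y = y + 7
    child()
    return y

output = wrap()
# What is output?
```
27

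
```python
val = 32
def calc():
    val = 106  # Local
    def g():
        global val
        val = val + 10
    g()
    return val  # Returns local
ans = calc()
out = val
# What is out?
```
42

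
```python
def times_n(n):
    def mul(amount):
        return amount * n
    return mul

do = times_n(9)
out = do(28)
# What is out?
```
252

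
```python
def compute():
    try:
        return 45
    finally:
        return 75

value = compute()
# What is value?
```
75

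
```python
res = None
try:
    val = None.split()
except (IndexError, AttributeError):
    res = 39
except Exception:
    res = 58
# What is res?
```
39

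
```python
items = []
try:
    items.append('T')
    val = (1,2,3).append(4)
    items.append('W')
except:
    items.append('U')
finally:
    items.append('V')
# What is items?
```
['T', 'U', 'V']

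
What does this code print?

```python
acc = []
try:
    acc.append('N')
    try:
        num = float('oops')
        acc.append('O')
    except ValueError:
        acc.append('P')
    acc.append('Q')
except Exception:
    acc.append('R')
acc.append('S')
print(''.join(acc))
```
NPQS

Inner exception caught by inner handler, outer continues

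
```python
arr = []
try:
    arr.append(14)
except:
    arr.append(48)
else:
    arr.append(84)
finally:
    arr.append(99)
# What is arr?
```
[14, 84, 99]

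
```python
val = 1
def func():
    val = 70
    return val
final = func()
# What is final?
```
70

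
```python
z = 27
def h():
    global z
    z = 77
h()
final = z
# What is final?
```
77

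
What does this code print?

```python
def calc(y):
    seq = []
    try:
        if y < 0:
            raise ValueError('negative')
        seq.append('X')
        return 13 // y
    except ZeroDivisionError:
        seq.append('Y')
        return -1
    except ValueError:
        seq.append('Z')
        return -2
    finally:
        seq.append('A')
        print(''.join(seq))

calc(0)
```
XYA

y=0 causes ZeroDivisionError, caught, finally prints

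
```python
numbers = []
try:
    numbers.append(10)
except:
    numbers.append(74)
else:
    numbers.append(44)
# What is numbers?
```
[10, 44]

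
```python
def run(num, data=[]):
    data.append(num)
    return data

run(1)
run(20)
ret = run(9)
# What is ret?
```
[1, 20, 9]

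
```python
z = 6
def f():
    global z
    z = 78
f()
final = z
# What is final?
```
78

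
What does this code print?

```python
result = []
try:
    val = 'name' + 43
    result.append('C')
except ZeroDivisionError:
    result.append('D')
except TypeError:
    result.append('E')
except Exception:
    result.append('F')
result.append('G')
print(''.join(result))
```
EG

TypeError matches before generic Exception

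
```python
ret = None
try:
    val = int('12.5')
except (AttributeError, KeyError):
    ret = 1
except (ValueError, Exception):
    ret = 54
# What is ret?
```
54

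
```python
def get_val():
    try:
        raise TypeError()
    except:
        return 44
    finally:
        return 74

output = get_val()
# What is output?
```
74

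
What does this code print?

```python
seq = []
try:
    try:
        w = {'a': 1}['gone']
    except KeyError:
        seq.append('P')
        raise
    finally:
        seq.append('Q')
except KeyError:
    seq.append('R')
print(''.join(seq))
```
PQR

finally runs before re-raised exception propagates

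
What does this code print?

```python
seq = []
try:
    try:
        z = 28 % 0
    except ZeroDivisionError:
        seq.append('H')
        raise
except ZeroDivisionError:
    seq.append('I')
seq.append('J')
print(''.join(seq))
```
HIJ

raise without argument re-raises current exception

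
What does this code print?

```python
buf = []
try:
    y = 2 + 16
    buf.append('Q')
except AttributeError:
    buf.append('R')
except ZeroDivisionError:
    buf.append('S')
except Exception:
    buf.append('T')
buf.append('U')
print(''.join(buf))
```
QU

No exception, try block completes normally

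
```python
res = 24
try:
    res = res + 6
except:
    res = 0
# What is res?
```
30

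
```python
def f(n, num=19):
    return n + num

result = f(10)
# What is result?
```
29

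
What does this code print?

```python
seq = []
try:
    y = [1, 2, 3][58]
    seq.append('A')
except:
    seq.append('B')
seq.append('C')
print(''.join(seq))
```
BC

Exception raised in try, caught by bare except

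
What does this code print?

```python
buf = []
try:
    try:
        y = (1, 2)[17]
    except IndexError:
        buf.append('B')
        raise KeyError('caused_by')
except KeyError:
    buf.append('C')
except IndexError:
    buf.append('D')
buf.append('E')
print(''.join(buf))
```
BCE

KeyError raised and caught, original IndexError not re-raised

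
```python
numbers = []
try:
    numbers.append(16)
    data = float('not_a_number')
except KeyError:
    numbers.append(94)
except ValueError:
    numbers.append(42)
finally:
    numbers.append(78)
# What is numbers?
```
[16, 42, 78]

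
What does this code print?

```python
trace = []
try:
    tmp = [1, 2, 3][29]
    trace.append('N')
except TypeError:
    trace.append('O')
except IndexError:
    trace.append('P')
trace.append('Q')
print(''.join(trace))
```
PQ

IndexError is caught by its specific handler, not TypeError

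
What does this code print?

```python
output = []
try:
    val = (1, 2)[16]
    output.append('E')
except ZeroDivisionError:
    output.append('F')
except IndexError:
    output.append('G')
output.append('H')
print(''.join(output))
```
GH

IndexError is caught by its specific handler, not ZeroDivisionError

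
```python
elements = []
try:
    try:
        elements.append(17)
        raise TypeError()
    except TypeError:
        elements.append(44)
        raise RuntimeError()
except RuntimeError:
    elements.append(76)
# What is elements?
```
[17, 44, 76]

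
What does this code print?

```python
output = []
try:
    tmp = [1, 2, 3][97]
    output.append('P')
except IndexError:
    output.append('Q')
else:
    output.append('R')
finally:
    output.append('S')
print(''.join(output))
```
QS

Exception: except runs, else skipped, finally runs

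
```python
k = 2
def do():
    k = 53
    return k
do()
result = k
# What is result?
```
2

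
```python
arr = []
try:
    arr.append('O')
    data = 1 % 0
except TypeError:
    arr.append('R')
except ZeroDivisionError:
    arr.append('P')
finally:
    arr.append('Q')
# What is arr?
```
['O', 'P', 'Q']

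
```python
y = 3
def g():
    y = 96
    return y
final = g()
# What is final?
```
96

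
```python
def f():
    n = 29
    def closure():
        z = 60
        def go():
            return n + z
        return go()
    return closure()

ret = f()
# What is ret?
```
89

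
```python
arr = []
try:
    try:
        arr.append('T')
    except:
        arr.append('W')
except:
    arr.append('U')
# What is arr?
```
['T']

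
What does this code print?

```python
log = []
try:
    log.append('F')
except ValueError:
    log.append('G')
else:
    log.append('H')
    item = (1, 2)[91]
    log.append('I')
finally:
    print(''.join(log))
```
FH

Try succeeds, else appends 'H', IndexError in else is uncaught, finally prints before exception propagates ('I' never appended)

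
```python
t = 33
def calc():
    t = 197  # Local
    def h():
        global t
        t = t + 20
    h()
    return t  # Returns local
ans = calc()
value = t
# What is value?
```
53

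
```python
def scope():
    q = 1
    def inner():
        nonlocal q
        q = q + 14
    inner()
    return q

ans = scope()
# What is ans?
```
15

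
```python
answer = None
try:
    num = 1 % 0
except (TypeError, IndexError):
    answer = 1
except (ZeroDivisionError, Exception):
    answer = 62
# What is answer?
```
62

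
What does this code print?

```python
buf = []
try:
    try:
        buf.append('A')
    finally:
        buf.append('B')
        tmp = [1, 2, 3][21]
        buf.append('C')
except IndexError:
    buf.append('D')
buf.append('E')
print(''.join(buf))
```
ABDE

Exception in inner finally caught by outer except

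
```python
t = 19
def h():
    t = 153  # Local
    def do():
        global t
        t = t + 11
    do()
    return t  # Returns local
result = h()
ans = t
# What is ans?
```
30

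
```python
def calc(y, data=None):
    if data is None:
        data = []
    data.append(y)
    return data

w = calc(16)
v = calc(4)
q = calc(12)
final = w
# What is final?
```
[16]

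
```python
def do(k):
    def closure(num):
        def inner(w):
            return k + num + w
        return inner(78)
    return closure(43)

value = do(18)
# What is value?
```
139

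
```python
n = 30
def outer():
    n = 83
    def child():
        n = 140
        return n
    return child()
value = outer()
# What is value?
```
140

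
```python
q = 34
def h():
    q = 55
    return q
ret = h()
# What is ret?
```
55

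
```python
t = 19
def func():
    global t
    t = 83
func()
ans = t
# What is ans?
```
83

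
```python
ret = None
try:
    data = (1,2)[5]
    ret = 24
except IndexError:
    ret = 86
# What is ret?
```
86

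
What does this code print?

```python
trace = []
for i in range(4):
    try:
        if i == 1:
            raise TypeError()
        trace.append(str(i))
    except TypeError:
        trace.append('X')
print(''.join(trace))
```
0X23

Exception on i=1 caught, loop continues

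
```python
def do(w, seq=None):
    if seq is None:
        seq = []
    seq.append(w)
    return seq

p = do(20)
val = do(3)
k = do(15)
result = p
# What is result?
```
[20]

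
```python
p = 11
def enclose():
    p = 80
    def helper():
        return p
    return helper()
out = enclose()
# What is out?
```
80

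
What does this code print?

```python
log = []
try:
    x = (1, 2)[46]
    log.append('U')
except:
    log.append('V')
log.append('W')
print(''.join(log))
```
VW

Exception raised in try, caught by bare except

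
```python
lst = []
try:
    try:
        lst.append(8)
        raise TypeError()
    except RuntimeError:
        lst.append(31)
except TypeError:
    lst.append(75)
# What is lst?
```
[8, 75]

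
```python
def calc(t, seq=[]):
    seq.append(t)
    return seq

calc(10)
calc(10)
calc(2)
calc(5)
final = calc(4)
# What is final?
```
[10, 10, 2, 5, 4]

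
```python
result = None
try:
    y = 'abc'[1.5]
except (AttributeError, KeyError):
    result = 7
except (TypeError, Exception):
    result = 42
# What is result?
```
42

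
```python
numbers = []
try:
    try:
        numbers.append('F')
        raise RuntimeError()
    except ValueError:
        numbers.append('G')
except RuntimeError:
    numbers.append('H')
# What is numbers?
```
['F', 'H']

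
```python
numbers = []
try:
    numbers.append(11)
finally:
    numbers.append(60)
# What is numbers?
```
[11, 60]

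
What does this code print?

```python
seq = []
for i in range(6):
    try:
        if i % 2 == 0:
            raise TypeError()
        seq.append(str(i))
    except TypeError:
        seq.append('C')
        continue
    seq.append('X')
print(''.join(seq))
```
C1XC3XC5X

continue in except skips rest of loop body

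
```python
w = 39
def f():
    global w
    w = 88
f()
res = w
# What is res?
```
88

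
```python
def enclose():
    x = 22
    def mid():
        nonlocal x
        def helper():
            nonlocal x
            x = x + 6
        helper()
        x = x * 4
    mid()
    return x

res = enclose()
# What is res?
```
112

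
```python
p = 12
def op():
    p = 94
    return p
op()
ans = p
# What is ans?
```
12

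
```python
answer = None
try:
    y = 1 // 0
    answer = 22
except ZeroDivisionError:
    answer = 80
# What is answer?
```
80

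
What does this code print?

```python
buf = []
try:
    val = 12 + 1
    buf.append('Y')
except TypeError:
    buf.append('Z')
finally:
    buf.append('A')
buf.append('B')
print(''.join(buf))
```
YAB

finally runs after normal execution too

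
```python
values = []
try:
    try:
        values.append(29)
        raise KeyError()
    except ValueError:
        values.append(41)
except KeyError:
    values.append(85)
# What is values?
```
[29, 85]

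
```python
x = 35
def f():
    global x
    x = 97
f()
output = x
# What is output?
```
97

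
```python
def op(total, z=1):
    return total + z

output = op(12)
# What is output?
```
13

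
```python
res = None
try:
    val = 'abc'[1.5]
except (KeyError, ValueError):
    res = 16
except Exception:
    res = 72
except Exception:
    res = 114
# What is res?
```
72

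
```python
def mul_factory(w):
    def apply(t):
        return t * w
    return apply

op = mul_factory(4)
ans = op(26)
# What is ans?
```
104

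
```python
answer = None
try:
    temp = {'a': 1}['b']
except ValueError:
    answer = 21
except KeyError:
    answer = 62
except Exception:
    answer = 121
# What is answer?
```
62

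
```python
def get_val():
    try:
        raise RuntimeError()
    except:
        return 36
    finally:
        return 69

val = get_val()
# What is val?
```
69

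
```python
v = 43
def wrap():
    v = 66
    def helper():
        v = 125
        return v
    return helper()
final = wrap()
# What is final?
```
125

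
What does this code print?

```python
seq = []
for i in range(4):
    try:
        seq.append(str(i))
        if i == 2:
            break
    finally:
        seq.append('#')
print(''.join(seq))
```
0#1#2#

finally runs even when breaking out of loop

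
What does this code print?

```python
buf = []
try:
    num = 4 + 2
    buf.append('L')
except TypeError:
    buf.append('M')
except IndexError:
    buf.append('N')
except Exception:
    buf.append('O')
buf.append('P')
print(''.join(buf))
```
LP

No exception, try block completes normally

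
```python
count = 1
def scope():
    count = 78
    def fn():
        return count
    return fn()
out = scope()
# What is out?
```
78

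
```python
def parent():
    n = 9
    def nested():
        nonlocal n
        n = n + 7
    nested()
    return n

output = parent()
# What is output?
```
16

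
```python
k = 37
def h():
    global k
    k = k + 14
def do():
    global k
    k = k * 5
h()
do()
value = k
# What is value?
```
255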